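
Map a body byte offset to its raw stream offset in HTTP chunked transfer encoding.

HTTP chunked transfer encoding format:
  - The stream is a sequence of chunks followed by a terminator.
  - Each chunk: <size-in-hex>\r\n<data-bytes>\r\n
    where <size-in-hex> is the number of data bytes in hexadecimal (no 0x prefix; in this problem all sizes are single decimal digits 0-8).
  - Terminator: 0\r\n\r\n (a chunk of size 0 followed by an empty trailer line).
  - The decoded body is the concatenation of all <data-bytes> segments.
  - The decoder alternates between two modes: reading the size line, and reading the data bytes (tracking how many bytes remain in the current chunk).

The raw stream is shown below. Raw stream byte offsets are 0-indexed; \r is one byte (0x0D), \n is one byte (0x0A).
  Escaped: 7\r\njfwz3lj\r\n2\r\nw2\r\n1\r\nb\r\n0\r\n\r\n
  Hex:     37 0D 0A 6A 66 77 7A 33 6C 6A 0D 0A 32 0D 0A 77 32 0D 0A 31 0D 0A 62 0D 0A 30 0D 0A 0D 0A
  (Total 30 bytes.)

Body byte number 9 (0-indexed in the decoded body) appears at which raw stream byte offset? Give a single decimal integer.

Answer: 22

Derivation:
Chunk 1: stream[0..1]='7' size=0x7=7, data at stream[3..10]='jfwz3lj' -> body[0..7], body so far='jfwz3lj'
Chunk 2: stream[12..13]='2' size=0x2=2, data at stream[15..17]='w2' -> body[7..9], body so far='jfwz3ljw2'
Chunk 3: stream[19..20]='1' size=0x1=1, data at stream[22..23]='b' -> body[9..10], body so far='jfwz3ljw2b'
Chunk 4: stream[25..26]='0' size=0 (terminator). Final body='jfwz3ljw2b' (10 bytes)
Body byte 9 at stream offset 22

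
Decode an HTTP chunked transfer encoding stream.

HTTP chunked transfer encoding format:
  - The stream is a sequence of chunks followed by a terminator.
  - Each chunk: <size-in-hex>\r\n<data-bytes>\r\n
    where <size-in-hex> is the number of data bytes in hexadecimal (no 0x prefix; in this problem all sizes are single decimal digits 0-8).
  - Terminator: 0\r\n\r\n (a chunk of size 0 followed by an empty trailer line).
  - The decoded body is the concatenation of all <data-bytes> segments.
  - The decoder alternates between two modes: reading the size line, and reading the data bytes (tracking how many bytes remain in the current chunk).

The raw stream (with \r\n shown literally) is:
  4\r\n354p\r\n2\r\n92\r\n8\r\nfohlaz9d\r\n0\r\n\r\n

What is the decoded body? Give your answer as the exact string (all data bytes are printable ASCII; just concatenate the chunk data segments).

Answer: 354p92fohlaz9d

Derivation:
Chunk 1: stream[0..1]='4' size=0x4=4, data at stream[3..7]='354p' -> body[0..4], body so far='354p'
Chunk 2: stream[9..10]='2' size=0x2=2, data at stream[12..14]='92' -> body[4..6], body so far='354p92'
Chunk 3: stream[16..17]='8' size=0x8=8, data at stream[19..27]='fohlaz9d' -> body[6..14], body so far='354p92fohlaz9d'
Chunk 4: stream[29..30]='0' size=0 (terminator). Final body='354p92fohlaz9d' (14 bytes)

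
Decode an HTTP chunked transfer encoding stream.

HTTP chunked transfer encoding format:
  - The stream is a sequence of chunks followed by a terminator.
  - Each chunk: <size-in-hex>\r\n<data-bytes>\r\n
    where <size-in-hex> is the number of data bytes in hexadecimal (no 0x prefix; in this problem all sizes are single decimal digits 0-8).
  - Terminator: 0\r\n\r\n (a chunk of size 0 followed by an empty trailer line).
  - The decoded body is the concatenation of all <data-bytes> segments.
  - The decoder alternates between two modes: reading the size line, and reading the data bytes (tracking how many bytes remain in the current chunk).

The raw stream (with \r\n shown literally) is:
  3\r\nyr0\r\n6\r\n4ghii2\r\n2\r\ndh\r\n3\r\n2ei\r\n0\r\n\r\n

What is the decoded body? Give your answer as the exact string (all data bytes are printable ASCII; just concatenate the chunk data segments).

Answer: yr04ghii2dh2ei

Derivation:
Chunk 1: stream[0..1]='3' size=0x3=3, data at stream[3..6]='yr0' -> body[0..3], body so far='yr0'
Chunk 2: stream[8..9]='6' size=0x6=6, data at stream[11..17]='4ghii2' -> body[3..9], body so far='yr04ghii2'
Chunk 3: stream[19..20]='2' size=0x2=2, data at stream[22..24]='dh' -> body[9..11], body so far='yr04ghii2dh'
Chunk 4: stream[26..27]='3' size=0x3=3, data at stream[29..32]='2ei' -> body[11..14], body so far='yr04ghii2dh2ei'
Chunk 5: stream[34..35]='0' size=0 (terminator). Final body='yr04ghii2dh2ei' (14 bytes)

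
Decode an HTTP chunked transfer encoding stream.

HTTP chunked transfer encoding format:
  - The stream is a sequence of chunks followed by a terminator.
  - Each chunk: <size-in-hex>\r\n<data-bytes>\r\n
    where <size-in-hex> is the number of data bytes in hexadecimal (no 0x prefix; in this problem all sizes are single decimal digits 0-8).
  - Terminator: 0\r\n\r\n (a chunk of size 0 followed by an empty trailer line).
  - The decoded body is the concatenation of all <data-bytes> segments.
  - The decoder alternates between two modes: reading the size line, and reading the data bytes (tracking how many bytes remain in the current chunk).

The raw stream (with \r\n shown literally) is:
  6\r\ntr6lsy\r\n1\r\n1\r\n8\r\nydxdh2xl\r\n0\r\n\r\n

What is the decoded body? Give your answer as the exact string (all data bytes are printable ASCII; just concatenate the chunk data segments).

Chunk 1: stream[0..1]='6' size=0x6=6, data at stream[3..9]='tr6lsy' -> body[0..6], body so far='tr6lsy'
Chunk 2: stream[11..12]='1' size=0x1=1, data at stream[14..15]='1' -> body[6..7], body so far='tr6lsy1'
Chunk 3: stream[17..18]='8' size=0x8=8, data at stream[20..28]='ydxdh2xl' -> body[7..15], body so far='tr6lsy1ydxdh2xl'
Chunk 4: stream[30..31]='0' size=0 (terminator). Final body='tr6lsy1ydxdh2xl' (15 bytes)

Answer: tr6lsy1ydxdh2xl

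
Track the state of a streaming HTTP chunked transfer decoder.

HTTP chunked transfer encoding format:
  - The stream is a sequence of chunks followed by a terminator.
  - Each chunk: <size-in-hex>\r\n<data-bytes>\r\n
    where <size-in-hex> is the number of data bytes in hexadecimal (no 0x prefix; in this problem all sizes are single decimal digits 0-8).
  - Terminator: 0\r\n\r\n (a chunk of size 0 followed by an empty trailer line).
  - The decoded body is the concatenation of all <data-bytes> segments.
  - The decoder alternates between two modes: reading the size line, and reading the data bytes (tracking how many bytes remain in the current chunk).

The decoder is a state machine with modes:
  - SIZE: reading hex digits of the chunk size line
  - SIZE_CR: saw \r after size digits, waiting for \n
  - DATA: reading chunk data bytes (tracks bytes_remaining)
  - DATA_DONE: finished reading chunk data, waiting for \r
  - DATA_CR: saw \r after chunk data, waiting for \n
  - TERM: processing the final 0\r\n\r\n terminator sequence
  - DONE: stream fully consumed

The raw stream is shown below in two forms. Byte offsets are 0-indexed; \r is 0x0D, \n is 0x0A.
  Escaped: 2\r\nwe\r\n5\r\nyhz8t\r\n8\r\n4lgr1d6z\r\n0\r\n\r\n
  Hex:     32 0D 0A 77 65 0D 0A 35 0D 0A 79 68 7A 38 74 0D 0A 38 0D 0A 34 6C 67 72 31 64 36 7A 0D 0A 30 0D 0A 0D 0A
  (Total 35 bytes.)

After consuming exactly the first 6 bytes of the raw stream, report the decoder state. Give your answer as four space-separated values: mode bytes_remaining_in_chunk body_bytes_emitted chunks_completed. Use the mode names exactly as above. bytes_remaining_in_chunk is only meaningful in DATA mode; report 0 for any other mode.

Byte 0 = '2': mode=SIZE remaining=0 emitted=0 chunks_done=0
Byte 1 = 0x0D: mode=SIZE_CR remaining=0 emitted=0 chunks_done=0
Byte 2 = 0x0A: mode=DATA remaining=2 emitted=0 chunks_done=0
Byte 3 = 'w': mode=DATA remaining=1 emitted=1 chunks_done=0
Byte 4 = 'e': mode=DATA_DONE remaining=0 emitted=2 chunks_done=0
Byte 5 = 0x0D: mode=DATA_CR remaining=0 emitted=2 chunks_done=0

Answer: DATA_CR 0 2 0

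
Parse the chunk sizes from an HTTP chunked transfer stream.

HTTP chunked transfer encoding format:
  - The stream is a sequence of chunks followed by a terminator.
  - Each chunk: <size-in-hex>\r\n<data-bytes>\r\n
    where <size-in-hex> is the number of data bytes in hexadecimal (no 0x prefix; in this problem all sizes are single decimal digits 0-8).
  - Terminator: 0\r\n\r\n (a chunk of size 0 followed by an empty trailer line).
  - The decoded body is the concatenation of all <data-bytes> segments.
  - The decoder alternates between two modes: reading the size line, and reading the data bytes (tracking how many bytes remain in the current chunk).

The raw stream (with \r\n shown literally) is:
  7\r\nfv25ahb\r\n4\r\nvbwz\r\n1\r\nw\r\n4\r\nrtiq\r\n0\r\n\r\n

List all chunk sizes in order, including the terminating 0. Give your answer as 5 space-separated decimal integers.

Chunk 1: stream[0..1]='7' size=0x7=7, data at stream[3..10]='fv25ahb' -> body[0..7], body so far='fv25ahb'
Chunk 2: stream[12..13]='4' size=0x4=4, data at stream[15..19]='vbwz' -> body[7..11], body so far='fv25ahbvbwz'
Chunk 3: stream[21..22]='1' size=0x1=1, data at stream[24..25]='w' -> body[11..12], body so far='fv25ahbvbwzw'
Chunk 4: stream[27..28]='4' size=0x4=4, data at stream[30..34]='rtiq' -> body[12..16], body so far='fv25ahbvbwzwrtiq'
Chunk 5: stream[36..37]='0' size=0 (terminator). Final body='fv25ahbvbwzwrtiq' (16 bytes)

Answer: 7 4 1 4 0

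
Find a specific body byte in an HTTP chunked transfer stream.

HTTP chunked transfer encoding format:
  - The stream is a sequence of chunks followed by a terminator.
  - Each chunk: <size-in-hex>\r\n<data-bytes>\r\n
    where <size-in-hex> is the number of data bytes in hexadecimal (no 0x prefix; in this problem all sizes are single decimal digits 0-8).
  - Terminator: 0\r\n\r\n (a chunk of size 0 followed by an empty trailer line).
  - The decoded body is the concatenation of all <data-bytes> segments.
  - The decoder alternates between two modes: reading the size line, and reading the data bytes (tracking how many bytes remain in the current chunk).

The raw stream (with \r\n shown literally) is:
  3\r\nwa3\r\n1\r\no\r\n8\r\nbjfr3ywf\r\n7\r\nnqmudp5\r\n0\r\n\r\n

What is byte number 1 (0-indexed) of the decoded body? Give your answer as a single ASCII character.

Answer: a

Derivation:
Chunk 1: stream[0..1]='3' size=0x3=3, data at stream[3..6]='wa3' -> body[0..3], body so far='wa3'
Chunk 2: stream[8..9]='1' size=0x1=1, data at stream[11..12]='o' -> body[3..4], body so far='wa3o'
Chunk 3: stream[14..15]='8' size=0x8=8, data at stream[17..25]='bjfr3ywf' -> body[4..12], body so far='wa3objfr3ywf'
Chunk 4: stream[27..28]='7' size=0x7=7, data at stream[30..37]='nqmudp5' -> body[12..19], body so far='wa3objfr3ywfnqmudp5'
Chunk 5: stream[39..40]='0' size=0 (terminator). Final body='wa3objfr3ywfnqmudp5' (19 bytes)
Body byte 1 = 'a'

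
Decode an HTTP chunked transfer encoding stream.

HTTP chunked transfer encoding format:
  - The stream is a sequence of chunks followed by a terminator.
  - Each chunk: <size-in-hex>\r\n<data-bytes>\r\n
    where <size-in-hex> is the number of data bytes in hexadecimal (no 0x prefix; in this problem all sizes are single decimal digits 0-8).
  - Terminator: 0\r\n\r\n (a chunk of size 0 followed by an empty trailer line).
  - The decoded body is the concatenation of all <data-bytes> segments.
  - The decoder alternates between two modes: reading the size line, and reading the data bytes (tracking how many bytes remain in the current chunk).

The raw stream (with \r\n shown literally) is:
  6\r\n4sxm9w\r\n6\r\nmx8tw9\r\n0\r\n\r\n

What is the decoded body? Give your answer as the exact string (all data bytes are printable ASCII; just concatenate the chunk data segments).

Answer: 4sxm9wmx8tw9

Derivation:
Chunk 1: stream[0..1]='6' size=0x6=6, data at stream[3..9]='4sxm9w' -> body[0..6], body so far='4sxm9w'
Chunk 2: stream[11..12]='6' size=0x6=6, data at stream[14..20]='mx8tw9' -> body[6..12], body so far='4sxm9wmx8tw9'
Chunk 3: stream[22..23]='0' size=0 (terminator). Final body='4sxm9wmx8tw9' (12 bytes)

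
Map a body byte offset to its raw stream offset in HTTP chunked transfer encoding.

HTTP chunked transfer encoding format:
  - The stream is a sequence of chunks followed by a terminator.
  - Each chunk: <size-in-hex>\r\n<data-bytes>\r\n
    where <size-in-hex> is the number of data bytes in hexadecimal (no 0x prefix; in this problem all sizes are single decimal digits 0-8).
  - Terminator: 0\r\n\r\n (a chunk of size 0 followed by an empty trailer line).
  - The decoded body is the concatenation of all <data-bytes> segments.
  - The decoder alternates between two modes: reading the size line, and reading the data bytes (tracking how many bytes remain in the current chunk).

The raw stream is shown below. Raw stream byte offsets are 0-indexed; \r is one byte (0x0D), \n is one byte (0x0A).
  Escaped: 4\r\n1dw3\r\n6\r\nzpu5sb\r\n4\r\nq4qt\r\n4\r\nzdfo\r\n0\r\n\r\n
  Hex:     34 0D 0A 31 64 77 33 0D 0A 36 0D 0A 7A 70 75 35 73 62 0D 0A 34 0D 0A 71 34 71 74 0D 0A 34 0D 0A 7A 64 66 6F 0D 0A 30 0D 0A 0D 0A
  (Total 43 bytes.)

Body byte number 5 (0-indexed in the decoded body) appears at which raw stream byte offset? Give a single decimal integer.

Answer: 13

Derivation:
Chunk 1: stream[0..1]='4' size=0x4=4, data at stream[3..7]='1dw3' -> body[0..4], body so far='1dw3'
Chunk 2: stream[9..10]='6' size=0x6=6, data at stream[12..18]='zpu5sb' -> body[4..10], body so far='1dw3zpu5sb'
Chunk 3: stream[20..21]='4' size=0x4=4, data at stream[23..27]='q4qt' -> body[10..14], body so far='1dw3zpu5sbq4qt'
Chunk 4: stream[29..30]='4' size=0x4=4, data at stream[32..36]='zdfo' -> body[14..18], body so far='1dw3zpu5sbq4qtzdfo'
Chunk 5: stream[38..39]='0' size=0 (terminator). Final body='1dw3zpu5sbq4qtzdfo' (18 bytes)
Body byte 5 at stream offset 13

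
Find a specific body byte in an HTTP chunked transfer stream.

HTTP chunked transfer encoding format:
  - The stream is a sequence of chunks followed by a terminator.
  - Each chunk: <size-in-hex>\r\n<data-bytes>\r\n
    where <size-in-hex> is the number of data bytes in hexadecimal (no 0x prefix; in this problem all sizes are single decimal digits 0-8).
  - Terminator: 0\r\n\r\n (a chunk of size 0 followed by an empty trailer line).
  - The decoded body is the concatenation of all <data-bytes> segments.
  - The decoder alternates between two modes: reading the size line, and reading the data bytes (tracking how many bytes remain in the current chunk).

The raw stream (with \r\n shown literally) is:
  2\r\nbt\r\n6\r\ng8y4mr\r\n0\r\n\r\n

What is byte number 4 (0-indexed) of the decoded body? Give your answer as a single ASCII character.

Chunk 1: stream[0..1]='2' size=0x2=2, data at stream[3..5]='bt' -> body[0..2], body so far='bt'
Chunk 2: stream[7..8]='6' size=0x6=6, data at stream[10..16]='g8y4mr' -> body[2..8], body so far='btg8y4mr'
Chunk 3: stream[18..19]='0' size=0 (terminator). Final body='btg8y4mr' (8 bytes)
Body byte 4 = 'y'

Answer: y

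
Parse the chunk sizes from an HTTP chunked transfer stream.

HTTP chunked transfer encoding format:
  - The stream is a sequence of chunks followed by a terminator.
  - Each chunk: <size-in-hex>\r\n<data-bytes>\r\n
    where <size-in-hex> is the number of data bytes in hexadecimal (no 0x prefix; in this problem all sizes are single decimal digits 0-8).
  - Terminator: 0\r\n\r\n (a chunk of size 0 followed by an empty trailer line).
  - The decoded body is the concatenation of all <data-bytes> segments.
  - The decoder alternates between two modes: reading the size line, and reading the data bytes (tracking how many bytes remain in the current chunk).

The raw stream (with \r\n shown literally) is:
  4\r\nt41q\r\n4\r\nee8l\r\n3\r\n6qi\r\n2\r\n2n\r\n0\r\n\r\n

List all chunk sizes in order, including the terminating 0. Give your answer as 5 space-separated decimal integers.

Answer: 4 4 3 2 0

Derivation:
Chunk 1: stream[0..1]='4' size=0x4=4, data at stream[3..7]='t41q' -> body[0..4], body so far='t41q'
Chunk 2: stream[9..10]='4' size=0x4=4, data at stream[12..16]='ee8l' -> body[4..8], body so far='t41qee8l'
Chunk 3: stream[18..19]='3' size=0x3=3, data at stream[21..24]='6qi' -> body[8..11], body so far='t41qee8l6qi'
Chunk 4: stream[26..27]='2' size=0x2=2, data at stream[29..31]='2n' -> body[11..13], body so far='t41qee8l6qi2n'
Chunk 5: stream[33..34]='0' size=0 (terminator). Final body='t41qee8l6qi2n' (13 bytes)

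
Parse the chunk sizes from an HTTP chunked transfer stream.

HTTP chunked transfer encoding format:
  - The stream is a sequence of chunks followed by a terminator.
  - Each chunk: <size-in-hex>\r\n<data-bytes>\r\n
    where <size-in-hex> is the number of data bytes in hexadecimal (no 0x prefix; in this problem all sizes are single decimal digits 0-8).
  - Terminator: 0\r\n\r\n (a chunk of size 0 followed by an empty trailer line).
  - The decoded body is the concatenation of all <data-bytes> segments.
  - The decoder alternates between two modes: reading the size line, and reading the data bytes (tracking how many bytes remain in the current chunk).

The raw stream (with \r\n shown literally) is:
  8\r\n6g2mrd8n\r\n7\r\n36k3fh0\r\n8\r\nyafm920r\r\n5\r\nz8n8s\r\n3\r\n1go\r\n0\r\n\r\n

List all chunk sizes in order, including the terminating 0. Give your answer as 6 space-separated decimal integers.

Answer: 8 7 8 5 3 0

Derivation:
Chunk 1: stream[0..1]='8' size=0x8=8, data at stream[3..11]='6g2mrd8n' -> body[0..8], body so far='6g2mrd8n'
Chunk 2: stream[13..14]='7' size=0x7=7, data at stream[16..23]='36k3fh0' -> body[8..15], body so far='6g2mrd8n36k3fh0'
Chunk 3: stream[25..26]='8' size=0x8=8, data at stream[28..36]='yafm920r' -> body[15..23], body so far='6g2mrd8n36k3fh0yafm920r'
Chunk 4: stream[38..39]='5' size=0x5=5, data at stream[41..46]='z8n8s' -> body[23..28], body so far='6g2mrd8n36k3fh0yafm920rz8n8s'
Chunk 5: stream[48..49]='3' size=0x3=3, data at stream[51..54]='1go' -> body[28..31], body so far='6g2mrd8n36k3fh0yafm920rz8n8s1go'
Chunk 6: stream[56..57]='0' size=0 (terminator). Final body='6g2mrd8n36k3fh0yafm920rz8n8s1go' (31 bytes)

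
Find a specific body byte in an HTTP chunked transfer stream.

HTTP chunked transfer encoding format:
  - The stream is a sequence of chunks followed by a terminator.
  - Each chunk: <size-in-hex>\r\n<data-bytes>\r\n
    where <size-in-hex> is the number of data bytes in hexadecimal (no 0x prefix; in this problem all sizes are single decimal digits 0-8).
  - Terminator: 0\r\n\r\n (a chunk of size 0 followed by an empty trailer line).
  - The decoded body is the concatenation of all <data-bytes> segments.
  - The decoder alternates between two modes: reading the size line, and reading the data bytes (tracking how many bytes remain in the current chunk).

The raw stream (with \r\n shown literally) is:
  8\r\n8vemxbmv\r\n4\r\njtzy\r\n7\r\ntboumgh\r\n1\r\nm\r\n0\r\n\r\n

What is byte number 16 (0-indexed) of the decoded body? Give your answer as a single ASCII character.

Answer: m

Derivation:
Chunk 1: stream[0..1]='8' size=0x8=8, data at stream[3..11]='8vemxbmv' -> body[0..8], body so far='8vemxbmv'
Chunk 2: stream[13..14]='4' size=0x4=4, data at stream[16..20]='jtzy' -> body[8..12], body so far='8vemxbmvjtzy'
Chunk 3: stream[22..23]='7' size=0x7=7, data at stream[25..32]='tboumgh' -> body[12..19], body so far='8vemxbmvjtzytboumgh'
Chunk 4: stream[34..35]='1' size=0x1=1, data at stream[37..38]='m' -> body[19..20], body so far='8vemxbmvjtzytboumghm'
Chunk 5: stream[40..41]='0' size=0 (terminator). Final body='8vemxbmvjtzytboumghm' (20 bytes)
Body byte 16 = 'm'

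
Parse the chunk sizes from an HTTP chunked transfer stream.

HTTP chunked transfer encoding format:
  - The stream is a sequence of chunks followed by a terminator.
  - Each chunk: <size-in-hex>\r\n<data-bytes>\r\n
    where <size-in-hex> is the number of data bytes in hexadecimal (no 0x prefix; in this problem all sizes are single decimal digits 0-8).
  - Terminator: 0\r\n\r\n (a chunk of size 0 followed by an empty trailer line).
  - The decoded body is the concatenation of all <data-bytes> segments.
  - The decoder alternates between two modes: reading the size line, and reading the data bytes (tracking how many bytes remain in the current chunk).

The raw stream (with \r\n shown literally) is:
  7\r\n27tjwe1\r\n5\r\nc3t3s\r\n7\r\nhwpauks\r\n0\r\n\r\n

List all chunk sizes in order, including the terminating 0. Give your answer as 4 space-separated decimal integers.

Answer: 7 5 7 0

Derivation:
Chunk 1: stream[0..1]='7' size=0x7=7, data at stream[3..10]='27tjwe1' -> body[0..7], body so far='27tjwe1'
Chunk 2: stream[12..13]='5' size=0x5=5, data at stream[15..20]='c3t3s' -> body[7..12], body so far='27tjwe1c3t3s'
Chunk 3: stream[22..23]='7' size=0x7=7, data at stream[25..32]='hwpauks' -> body[12..19], body so far='27tjwe1c3t3shwpauks'
Chunk 4: stream[34..35]='0' size=0 (terminator). Final body='27tjwe1c3t3shwpauks' (19 bytes)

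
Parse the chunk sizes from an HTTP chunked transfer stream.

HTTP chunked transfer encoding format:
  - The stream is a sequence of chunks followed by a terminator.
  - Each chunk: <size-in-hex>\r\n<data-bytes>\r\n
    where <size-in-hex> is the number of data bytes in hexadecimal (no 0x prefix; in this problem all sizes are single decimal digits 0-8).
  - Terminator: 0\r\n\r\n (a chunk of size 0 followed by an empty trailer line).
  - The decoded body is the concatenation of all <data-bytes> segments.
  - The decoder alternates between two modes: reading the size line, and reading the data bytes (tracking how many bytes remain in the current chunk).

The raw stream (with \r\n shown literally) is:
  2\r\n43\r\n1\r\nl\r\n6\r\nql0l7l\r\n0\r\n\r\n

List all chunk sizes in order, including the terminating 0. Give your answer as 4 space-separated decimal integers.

Chunk 1: stream[0..1]='2' size=0x2=2, data at stream[3..5]='43' -> body[0..2], body so far='43'
Chunk 2: stream[7..8]='1' size=0x1=1, data at stream[10..11]='l' -> body[2..3], body so far='43l'
Chunk 3: stream[13..14]='6' size=0x6=6, data at stream[16..22]='ql0l7l' -> body[3..9], body so far='43lql0l7l'
Chunk 4: stream[24..25]='0' size=0 (terminator). Final body='43lql0l7l' (9 bytes)

Answer: 2 1 6 0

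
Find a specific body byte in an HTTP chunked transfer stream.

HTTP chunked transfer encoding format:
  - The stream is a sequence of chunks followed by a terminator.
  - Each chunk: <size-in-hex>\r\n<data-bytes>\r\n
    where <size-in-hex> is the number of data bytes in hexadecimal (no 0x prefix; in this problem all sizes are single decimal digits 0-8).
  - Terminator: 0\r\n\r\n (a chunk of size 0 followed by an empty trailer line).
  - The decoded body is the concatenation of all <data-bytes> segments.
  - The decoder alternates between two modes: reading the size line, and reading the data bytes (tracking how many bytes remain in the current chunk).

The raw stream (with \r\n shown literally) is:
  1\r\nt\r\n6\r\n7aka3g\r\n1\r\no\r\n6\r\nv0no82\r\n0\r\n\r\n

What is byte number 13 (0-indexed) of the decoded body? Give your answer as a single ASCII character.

Answer: 2

Derivation:
Chunk 1: stream[0..1]='1' size=0x1=1, data at stream[3..4]='t' -> body[0..1], body so far='t'
Chunk 2: stream[6..7]='6' size=0x6=6, data at stream[9..15]='7aka3g' -> body[1..7], body so far='t7aka3g'
Chunk 3: stream[17..18]='1' size=0x1=1, data at stream[20..21]='o' -> body[7..8], body so far='t7aka3go'
Chunk 4: stream[23..24]='6' size=0x6=6, data at stream[26..32]='v0no82' -> body[8..14], body so far='t7aka3gov0no82'
Chunk 5: stream[34..35]='0' size=0 (terminator). Final body='t7aka3gov0no82' (14 bytes)
Body byte 13 = '2'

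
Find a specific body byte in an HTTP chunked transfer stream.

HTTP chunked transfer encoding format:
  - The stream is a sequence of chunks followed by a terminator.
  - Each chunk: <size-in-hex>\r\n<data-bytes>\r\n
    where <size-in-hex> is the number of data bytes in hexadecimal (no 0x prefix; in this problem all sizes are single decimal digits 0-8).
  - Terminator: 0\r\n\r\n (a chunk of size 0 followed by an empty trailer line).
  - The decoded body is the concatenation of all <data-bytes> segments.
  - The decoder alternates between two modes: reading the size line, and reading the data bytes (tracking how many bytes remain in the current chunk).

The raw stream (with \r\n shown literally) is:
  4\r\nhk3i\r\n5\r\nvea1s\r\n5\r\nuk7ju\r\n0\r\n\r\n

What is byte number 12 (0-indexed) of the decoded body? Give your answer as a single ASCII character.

Answer: j

Derivation:
Chunk 1: stream[0..1]='4' size=0x4=4, data at stream[3..7]='hk3i' -> body[0..4], body so far='hk3i'
Chunk 2: stream[9..10]='5' size=0x5=5, data at stream[12..17]='vea1s' -> body[4..9], body so far='hk3ivea1s'
Chunk 3: stream[19..20]='5' size=0x5=5, data at stream[22..27]='uk7ju' -> body[9..14], body so far='hk3ivea1suk7ju'
Chunk 4: stream[29..30]='0' size=0 (terminator). Final body='hk3ivea1suk7ju' (14 bytes)
Body byte 12 = 'j'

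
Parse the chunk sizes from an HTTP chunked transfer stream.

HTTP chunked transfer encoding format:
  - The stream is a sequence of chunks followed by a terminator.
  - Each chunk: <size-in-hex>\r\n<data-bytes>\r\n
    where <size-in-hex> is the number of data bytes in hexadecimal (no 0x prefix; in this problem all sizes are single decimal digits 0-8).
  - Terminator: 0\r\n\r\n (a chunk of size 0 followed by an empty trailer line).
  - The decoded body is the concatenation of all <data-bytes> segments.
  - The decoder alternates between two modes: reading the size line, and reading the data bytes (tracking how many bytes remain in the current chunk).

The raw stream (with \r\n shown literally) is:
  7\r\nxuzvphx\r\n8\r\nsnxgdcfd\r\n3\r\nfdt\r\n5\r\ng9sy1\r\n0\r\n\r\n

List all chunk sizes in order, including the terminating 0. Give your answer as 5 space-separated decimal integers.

Chunk 1: stream[0..1]='7' size=0x7=7, data at stream[3..10]='xuzvphx' -> body[0..7], body so far='xuzvphx'
Chunk 2: stream[12..13]='8' size=0x8=8, data at stream[15..23]='snxgdcfd' -> body[7..15], body so far='xuzvphxsnxgdcfd'
Chunk 3: stream[25..26]='3' size=0x3=3, data at stream[28..31]='fdt' -> body[15..18], body so far='xuzvphxsnxgdcfdfdt'
Chunk 4: stream[33..34]='5' size=0x5=5, data at stream[36..41]='g9sy1' -> body[18..23], body so far='xuzvphxsnxgdcfdfdtg9sy1'
Chunk 5: stream[43..44]='0' size=0 (terminator). Final body='xuzvphxsnxgdcfdfdtg9sy1' (23 bytes)

Answer: 7 8 3 5 0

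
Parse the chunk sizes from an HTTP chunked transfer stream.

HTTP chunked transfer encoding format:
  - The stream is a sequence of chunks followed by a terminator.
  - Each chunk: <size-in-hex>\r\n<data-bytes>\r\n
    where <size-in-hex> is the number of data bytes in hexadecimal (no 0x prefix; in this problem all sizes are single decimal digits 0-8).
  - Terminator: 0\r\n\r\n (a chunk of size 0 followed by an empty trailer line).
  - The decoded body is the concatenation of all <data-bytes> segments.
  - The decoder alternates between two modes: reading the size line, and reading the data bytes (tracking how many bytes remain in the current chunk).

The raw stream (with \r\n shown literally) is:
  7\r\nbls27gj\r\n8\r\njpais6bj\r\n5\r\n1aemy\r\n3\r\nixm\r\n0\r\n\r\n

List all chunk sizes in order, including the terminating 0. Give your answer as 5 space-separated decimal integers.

Chunk 1: stream[0..1]='7' size=0x7=7, data at stream[3..10]='bls27gj' -> body[0..7], body so far='bls27gj'
Chunk 2: stream[12..13]='8' size=0x8=8, data at stream[15..23]='jpais6bj' -> body[7..15], body so far='bls27gjjpais6bj'
Chunk 3: stream[25..26]='5' size=0x5=5, data at stream[28..33]='1aemy' -> body[15..20], body so far='bls27gjjpais6bj1aemy'
Chunk 4: stream[35..36]='3' size=0x3=3, data at stream[38..41]='ixm' -> body[20..23], body so far='bls27gjjpais6bj1aemyixm'
Chunk 5: stream[43..44]='0' size=0 (terminator). Final body='bls27gjjpais6bj1aemyixm' (23 bytes)

Answer: 7 8 5 3 0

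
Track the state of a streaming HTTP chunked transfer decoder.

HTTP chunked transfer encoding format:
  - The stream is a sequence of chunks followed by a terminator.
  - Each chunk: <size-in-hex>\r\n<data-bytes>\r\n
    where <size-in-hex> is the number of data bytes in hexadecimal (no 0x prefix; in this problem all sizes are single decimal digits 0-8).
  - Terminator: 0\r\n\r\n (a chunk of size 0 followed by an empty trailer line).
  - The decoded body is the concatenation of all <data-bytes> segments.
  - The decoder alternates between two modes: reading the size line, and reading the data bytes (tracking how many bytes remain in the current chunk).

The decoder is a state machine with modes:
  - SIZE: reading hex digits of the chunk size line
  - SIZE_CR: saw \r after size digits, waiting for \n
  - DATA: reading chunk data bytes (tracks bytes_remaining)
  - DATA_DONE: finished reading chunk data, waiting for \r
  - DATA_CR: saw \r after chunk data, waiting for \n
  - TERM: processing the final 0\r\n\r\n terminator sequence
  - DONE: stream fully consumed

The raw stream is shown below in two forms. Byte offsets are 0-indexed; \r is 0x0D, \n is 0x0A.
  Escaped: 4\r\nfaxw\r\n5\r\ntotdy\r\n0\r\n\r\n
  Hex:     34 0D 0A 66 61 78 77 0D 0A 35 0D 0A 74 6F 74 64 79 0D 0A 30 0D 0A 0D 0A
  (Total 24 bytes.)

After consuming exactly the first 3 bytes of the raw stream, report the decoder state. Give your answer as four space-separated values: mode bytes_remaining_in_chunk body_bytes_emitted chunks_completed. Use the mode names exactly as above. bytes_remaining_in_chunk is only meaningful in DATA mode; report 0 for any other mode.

Answer: DATA 4 0 0

Derivation:
Byte 0 = '4': mode=SIZE remaining=0 emitted=0 chunks_done=0
Byte 1 = 0x0D: mode=SIZE_CR remaining=0 emitted=0 chunks_done=0
Byte 2 = 0x0A: mode=DATA remaining=4 emitted=0 chunks_done=0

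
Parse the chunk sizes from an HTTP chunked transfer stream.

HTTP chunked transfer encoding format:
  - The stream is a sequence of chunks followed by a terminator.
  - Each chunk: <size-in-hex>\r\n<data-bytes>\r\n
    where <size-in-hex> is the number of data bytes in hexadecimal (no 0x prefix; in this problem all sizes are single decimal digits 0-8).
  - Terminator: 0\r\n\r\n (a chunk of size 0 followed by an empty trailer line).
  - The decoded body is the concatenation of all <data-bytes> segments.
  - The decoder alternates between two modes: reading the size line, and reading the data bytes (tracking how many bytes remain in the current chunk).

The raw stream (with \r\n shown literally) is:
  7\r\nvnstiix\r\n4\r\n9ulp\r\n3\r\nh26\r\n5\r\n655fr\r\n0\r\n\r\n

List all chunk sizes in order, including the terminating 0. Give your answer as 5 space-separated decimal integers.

Answer: 7 4 3 5 0

Derivation:
Chunk 1: stream[0..1]='7' size=0x7=7, data at stream[3..10]='vnstiix' -> body[0..7], body so far='vnstiix'
Chunk 2: stream[12..13]='4' size=0x4=4, data at stream[15..19]='9ulp' -> body[7..11], body so far='vnstiix9ulp'
Chunk 3: stream[21..22]='3' size=0x3=3, data at stream[24..27]='h26' -> body[11..14], body so far='vnstiix9ulph26'
Chunk 4: stream[29..30]='5' size=0x5=5, data at stream[32..37]='655fr' -> body[14..19], body so far='vnstiix9ulph26655fr'
Chunk 5: stream[39..40]='0' size=0 (terminator). Final body='vnstiix9ulph26655fr' (19 bytes)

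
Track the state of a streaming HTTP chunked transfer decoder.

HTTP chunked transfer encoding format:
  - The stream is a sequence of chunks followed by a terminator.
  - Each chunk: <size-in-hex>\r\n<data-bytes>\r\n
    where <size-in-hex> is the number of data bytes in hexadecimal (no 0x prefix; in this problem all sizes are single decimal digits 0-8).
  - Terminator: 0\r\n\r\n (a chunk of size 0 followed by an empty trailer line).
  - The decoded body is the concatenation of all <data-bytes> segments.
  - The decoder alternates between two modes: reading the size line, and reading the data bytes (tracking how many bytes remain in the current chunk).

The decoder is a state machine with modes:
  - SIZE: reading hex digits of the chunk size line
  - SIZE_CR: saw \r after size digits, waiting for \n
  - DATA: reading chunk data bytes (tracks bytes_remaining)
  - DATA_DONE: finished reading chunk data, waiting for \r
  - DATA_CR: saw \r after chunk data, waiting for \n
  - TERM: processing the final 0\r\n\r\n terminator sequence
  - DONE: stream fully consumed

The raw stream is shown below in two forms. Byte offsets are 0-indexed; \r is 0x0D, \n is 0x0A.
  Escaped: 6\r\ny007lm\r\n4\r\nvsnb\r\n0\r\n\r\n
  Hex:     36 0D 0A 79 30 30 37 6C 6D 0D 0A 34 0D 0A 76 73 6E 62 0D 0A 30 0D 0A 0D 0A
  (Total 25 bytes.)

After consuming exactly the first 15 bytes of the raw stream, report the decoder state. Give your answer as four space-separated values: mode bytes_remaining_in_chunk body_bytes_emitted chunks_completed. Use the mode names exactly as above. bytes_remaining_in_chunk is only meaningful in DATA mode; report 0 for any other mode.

Answer: DATA 3 7 1

Derivation:
Byte 0 = '6': mode=SIZE remaining=0 emitted=0 chunks_done=0
Byte 1 = 0x0D: mode=SIZE_CR remaining=0 emitted=0 chunks_done=0
Byte 2 = 0x0A: mode=DATA remaining=6 emitted=0 chunks_done=0
Byte 3 = 'y': mode=DATA remaining=5 emitted=1 chunks_done=0
Byte 4 = '0': mode=DATA remaining=4 emitted=2 chunks_done=0
Byte 5 = '0': mode=DATA remaining=3 emitted=3 chunks_done=0
Byte 6 = '7': mode=DATA remaining=2 emitted=4 chunks_done=0
Byte 7 = 'l': mode=DATA remaining=1 emitted=5 chunks_done=0
Byte 8 = 'm': mode=DATA_DONE remaining=0 emitted=6 chunks_done=0
Byte 9 = 0x0D: mode=DATA_CR remaining=0 emitted=6 chunks_done=0
Byte 10 = 0x0A: mode=SIZE remaining=0 emitted=6 chunks_done=1
Byte 11 = '4': mode=SIZE remaining=0 emitted=6 chunks_done=1
Byte 12 = 0x0D: mode=SIZE_CR remaining=0 emitted=6 chunks_done=1
Byte 13 = 0x0A: mode=DATA remaining=4 emitted=6 chunks_done=1
Byte 14 = 'v': mode=DATA remaining=3 emitted=7 chunks_done=1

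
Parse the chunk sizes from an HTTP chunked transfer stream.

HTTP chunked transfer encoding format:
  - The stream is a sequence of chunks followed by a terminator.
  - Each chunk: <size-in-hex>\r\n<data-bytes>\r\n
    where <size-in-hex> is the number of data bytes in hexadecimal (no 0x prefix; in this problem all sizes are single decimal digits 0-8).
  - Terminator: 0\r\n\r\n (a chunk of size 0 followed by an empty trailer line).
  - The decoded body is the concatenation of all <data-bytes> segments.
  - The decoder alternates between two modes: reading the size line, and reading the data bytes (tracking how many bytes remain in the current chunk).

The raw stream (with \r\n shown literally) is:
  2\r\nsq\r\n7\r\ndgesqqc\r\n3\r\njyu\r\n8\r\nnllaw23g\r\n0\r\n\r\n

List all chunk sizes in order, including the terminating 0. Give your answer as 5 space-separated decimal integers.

Chunk 1: stream[0..1]='2' size=0x2=2, data at stream[3..5]='sq' -> body[0..2], body so far='sq'
Chunk 2: stream[7..8]='7' size=0x7=7, data at stream[10..17]='dgesqqc' -> body[2..9], body so far='sqdgesqqc'
Chunk 3: stream[19..20]='3' size=0x3=3, data at stream[22..25]='jyu' -> body[9..12], body so far='sqdgesqqcjyu'
Chunk 4: stream[27..28]='8' size=0x8=8, data at stream[30..38]='nllaw23g' -> body[12..20], body so far='sqdgesqqcjyunllaw23g'
Chunk 5: stream[40..41]='0' size=0 (terminator). Final body='sqdgesqqcjyunllaw23g' (20 bytes)

Answer: 2 7 3 8 0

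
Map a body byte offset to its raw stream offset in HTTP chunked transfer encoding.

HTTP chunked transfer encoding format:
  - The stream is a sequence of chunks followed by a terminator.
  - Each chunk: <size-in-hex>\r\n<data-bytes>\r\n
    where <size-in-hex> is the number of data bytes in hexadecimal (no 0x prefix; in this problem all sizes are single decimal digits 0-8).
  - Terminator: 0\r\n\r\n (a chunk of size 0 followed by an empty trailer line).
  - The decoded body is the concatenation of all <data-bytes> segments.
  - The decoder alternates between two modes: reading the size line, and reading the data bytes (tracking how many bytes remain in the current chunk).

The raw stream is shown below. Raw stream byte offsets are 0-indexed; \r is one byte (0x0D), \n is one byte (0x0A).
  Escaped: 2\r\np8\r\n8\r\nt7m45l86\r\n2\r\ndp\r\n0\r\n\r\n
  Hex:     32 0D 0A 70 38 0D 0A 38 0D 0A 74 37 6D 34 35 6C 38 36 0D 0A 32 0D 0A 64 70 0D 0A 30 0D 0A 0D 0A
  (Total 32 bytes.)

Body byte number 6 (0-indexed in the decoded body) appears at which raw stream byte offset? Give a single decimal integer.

Answer: 14

Derivation:
Chunk 1: stream[0..1]='2' size=0x2=2, data at stream[3..5]='p8' -> body[0..2], body so far='p8'
Chunk 2: stream[7..8]='8' size=0x8=8, data at stream[10..18]='t7m45l86' -> body[2..10], body so far='p8t7m45l86'
Chunk 3: stream[20..21]='2' size=0x2=2, data at stream[23..25]='dp' -> body[10..12], body so far='p8t7m45l86dp'
Chunk 4: stream[27..28]='0' size=0 (terminator). Final body='p8t7m45l86dp' (12 bytes)
Body byte 6 at stream offset 14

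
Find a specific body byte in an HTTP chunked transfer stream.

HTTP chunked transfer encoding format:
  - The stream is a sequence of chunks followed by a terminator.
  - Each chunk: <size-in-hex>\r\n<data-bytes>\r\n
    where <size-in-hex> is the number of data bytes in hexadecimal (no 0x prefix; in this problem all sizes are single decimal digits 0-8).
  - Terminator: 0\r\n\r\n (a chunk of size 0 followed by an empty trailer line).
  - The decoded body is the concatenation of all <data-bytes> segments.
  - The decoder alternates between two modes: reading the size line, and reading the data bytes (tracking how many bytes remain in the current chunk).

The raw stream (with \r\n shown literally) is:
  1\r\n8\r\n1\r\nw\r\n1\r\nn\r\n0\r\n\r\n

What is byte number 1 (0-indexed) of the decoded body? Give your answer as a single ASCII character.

Answer: w

Derivation:
Chunk 1: stream[0..1]='1' size=0x1=1, data at stream[3..4]='8' -> body[0..1], body so far='8'
Chunk 2: stream[6..7]='1' size=0x1=1, data at stream[9..10]='w' -> body[1..2], body so far='8w'
Chunk 3: stream[12..13]='1' size=0x1=1, data at stream[15..16]='n' -> body[2..3], body so far='8wn'
Chunk 4: stream[18..19]='0' size=0 (terminator). Final body='8wn' (3 bytes)
Body byte 1 = 'w'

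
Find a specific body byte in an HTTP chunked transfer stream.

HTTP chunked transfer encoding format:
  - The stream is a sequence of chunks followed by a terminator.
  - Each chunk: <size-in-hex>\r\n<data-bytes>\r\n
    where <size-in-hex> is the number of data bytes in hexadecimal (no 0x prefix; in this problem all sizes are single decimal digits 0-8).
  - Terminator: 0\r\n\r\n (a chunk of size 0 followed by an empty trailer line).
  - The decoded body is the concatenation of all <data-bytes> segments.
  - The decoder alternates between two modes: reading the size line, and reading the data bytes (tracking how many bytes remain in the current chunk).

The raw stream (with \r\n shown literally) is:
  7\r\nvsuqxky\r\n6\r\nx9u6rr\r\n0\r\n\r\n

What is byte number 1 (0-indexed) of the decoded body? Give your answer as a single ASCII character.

Answer: s

Derivation:
Chunk 1: stream[0..1]='7' size=0x7=7, data at stream[3..10]='vsuqxky' -> body[0..7], body so far='vsuqxky'
Chunk 2: stream[12..13]='6' size=0x6=6, data at stream[15..21]='x9u6rr' -> body[7..13], body so far='vsuqxkyx9u6rr'
Chunk 3: stream[23..24]='0' size=0 (terminator). Final body='vsuqxkyx9u6rr' (13 bytes)
Body byte 1 = 's'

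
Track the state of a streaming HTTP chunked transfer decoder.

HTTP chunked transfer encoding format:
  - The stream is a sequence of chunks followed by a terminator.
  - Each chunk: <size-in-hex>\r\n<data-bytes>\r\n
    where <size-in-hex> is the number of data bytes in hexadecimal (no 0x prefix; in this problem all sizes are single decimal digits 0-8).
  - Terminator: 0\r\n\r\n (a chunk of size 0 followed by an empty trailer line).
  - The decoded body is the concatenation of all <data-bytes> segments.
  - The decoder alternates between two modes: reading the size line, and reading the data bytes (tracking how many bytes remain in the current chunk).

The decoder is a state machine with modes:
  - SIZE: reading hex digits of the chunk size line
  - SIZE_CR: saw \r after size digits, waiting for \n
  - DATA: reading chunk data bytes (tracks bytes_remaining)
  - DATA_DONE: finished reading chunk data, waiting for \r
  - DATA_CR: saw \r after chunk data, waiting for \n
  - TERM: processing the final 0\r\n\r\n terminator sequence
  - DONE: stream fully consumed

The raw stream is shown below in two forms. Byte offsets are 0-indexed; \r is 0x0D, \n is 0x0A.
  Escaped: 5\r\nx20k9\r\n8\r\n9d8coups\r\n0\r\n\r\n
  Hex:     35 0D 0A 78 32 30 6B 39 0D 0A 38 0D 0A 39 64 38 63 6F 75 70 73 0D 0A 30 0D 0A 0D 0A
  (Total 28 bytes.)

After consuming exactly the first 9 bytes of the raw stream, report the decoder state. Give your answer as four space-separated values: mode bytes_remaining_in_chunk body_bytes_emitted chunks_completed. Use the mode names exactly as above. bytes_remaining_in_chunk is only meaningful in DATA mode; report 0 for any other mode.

Answer: DATA_CR 0 5 0

Derivation:
Byte 0 = '5': mode=SIZE remaining=0 emitted=0 chunks_done=0
Byte 1 = 0x0D: mode=SIZE_CR remaining=0 emitted=0 chunks_done=0
Byte 2 = 0x0A: mode=DATA remaining=5 emitted=0 chunks_done=0
Byte 3 = 'x': mode=DATA remaining=4 emitted=1 chunks_done=0
Byte 4 = '2': mode=DATA remaining=3 emitted=2 chunks_done=0
Byte 5 = '0': mode=DATA remaining=2 emitted=3 chunks_done=0
Byte 6 = 'k': mode=DATA remaining=1 emitted=4 chunks_done=0
Byte 7 = '9': mode=DATA_DONE remaining=0 emitted=5 chunks_done=0
Byte 8 = 0x0D: mode=DATA_CR remaining=0 emitted=5 chunks_done=0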